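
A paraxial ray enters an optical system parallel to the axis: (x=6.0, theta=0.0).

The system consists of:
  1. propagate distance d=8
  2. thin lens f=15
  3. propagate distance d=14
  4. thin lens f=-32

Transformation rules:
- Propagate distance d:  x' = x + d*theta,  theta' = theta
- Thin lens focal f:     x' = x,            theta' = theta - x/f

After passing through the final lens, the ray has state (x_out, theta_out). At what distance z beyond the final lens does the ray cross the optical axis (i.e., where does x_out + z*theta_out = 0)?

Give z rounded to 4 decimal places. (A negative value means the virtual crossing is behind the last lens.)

Initial: x=6.0000 theta=0.0000
After 1 (propagate distance d=8): x=6.0000 theta=0.0000
After 2 (thin lens f=15): x=6.0000 theta=-0.4000
After 3 (propagate distance d=14): x=0.4000 theta=-0.4000
After 4 (thin lens f=-32): x=0.4000 theta=-0.3875
z_focus = -x_out/theta_out = -(0.4000)/(-0.3875) = 32/31 ≈ 1.0323
Rounded to 4 decimal places: z = 1.0323

Answer: 1.0323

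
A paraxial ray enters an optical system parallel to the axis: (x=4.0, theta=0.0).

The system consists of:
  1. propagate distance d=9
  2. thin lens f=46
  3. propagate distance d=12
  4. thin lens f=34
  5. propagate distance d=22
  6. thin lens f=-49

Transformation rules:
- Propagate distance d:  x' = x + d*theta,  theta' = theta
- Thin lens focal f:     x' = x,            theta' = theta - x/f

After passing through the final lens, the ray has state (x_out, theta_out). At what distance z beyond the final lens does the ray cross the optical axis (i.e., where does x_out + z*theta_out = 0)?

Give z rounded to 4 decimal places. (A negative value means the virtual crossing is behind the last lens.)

Answer: -4.5370

Derivation:
Initial: x=4.0000 theta=0.0000
After 1 (propagate distance d=9): x=4.0000 theta=0.0000
After 2 (thin lens f=46): x=4.0000 theta=-2/23 (≈-0.0870)
After 3 (propagate distance d=12): x=68/23 (≈2.9565) theta=-2/23 (≈-0.0870)
After 4 (thin lens f=34): x=68/23 (≈2.9565) theta=-4/23 (≈-0.1739)
After 5 (propagate distance d=22): x=-20/23 (≈-0.8696) theta=-4/23 (≈-0.1739)
After 6 (thin lens f=-49): x=-20/23 (≈-0.8696) theta=-216/1127 (≈-0.1917)
z_focus = -x_out/theta_out = -(-20/23)/(-216/1127) = -245/54 ≈ -4.5370
Rounded to 4 decimal places: z = -4.5370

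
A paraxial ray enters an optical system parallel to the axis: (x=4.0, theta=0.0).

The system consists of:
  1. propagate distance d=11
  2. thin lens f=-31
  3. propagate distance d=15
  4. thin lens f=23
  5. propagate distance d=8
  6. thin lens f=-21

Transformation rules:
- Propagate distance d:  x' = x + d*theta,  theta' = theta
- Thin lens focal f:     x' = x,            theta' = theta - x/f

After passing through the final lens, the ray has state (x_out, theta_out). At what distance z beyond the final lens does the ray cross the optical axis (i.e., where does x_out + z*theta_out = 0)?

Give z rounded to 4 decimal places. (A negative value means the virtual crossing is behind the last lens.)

Answer: -46.9412

Derivation:
Initial: x=4.0000 theta=0.0000
After 1 (propagate distance d=11): x=4.0000 theta=0.0000
After 2 (thin lens f=-31): x=4.0000 theta=4/31 (≈0.1290)
After 3 (propagate distance d=15): x=184/31 (≈5.9355) theta=4/31 (≈0.1290)
After 4 (thin lens f=23): x=184/31 (≈5.9355) theta=-4/31 (≈-0.1290)
After 5 (propagate distance d=8): x=152/31 (≈4.9032) theta=-4/31 (≈-0.1290)
After 6 (thin lens f=-21): x=152/31 (≈4.9032) theta=68/651 (≈0.1045)
z_focus = -x_out/theta_out = -(152/31)/(68/651) = -798/17 ≈ -46.9412
Rounded to 4 decimal places: z = -46.9412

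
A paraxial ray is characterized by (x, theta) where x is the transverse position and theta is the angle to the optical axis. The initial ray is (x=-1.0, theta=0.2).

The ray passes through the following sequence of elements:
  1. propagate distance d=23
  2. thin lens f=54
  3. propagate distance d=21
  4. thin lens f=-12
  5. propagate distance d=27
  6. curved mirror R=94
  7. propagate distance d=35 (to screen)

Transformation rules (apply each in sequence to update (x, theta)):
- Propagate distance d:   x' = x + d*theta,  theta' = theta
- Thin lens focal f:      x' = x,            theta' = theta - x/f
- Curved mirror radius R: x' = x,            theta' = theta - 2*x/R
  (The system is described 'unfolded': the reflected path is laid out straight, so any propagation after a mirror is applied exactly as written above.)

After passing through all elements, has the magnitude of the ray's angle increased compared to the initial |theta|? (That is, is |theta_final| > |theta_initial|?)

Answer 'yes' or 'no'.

Initial: x=-1.0000 theta=0.2000
After 1 (propagate distance d=23): x=3.6000 theta=0.2000
After 2 (thin lens f=54): x=3.6000 theta=2/15 (≈0.1333)
After 3 (propagate distance d=21): x=6.4000 theta=2/15 (≈0.1333)
After 4 (thin lens f=-12): x=6.4000 theta=2/3 (≈0.6667)
After 5 (propagate distance d=27): x=24.4000 theta=2/3 (≈0.6667)
After 6 (curved mirror R=94): x=24.4000 theta=104/705 (≈0.1475)
After 7 (propagate distance d=35 (to screen)): x=20842/705 (≈29.5631) theta=104/705 (≈0.1475)
|theta_initial|=0.2000 |theta_final|=104/705 (≈0.1475) -> not increased

Answer: no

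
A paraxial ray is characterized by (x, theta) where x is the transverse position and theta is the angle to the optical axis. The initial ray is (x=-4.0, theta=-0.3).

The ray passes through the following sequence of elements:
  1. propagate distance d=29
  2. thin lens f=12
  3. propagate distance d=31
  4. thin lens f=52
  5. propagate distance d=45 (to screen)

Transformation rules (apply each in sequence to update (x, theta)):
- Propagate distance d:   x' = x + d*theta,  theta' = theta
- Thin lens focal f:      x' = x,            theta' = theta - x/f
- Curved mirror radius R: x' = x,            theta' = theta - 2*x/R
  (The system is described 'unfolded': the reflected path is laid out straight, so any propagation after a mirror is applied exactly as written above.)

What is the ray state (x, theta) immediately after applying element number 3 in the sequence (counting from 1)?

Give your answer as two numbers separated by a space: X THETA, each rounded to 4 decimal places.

Answer: 10.8083 0.7583

Derivation:
Initial: x=-4.0000 theta=-0.3000
After 1 (propagate distance d=29): x=-12.7000 theta=-0.3000
After 2 (thin lens f=12): x=-12.7000 theta=91/120 (≈0.7583)
After 3 (propagate distance d=31): x=1297/120 (≈10.8083) theta=91/120 (≈0.7583)
Rounded to 4 decimal places: x = 10.8083, theta = 0.7583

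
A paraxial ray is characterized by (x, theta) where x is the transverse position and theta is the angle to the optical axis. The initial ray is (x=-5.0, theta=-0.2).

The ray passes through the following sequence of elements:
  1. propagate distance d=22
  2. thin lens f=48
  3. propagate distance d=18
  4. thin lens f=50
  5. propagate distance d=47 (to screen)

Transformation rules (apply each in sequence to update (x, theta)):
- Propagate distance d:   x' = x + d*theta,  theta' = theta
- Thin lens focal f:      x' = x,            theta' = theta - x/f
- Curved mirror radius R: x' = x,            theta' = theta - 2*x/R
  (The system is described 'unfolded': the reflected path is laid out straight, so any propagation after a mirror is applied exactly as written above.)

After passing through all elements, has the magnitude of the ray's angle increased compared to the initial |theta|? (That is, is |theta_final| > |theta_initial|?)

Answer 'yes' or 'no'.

Initial: x=-5.0000 theta=-0.2000
After 1 (propagate distance d=22): x=-9.4000 theta=-0.2000
After 2 (thin lens f=48): x=-9.4000 theta=-1/240 (≈-0.0042)
After 3 (propagate distance d=18): x=-9.4750 theta=-1/240 (≈-0.0042)
After 4 (thin lens f=50): x=-9.4750 theta=139/750 (≈0.1853)
After 5 (propagate distance d=47 (to screen)): x=-2293/3000 (≈-0.7643) theta=139/750 (≈0.1853)
|theta_initial|=0.2000 |theta_final|=139/750 (≈0.1853) -> not increased

Answer: no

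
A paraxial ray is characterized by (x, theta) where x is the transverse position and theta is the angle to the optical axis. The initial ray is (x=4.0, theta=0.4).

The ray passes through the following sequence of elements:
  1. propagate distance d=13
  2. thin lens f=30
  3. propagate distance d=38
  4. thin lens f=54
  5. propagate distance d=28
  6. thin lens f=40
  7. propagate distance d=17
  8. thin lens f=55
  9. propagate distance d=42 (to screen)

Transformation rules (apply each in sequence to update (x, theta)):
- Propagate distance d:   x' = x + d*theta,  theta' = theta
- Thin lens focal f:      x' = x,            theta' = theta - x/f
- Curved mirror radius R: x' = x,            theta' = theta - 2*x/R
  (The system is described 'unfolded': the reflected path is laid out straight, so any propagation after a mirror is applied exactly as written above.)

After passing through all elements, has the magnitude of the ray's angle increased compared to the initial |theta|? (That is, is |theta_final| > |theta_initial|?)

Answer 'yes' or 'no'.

Answer: yes

Derivation:
Initial: x=4.0000 theta=0.4000
After 1 (propagate distance d=13): x=9.2000 theta=0.4000
After 2 (thin lens f=30): x=9.2000 theta=7/75 (≈0.0933)
After 3 (propagate distance d=38): x=956/75 (≈12.7467) theta=7/75 (≈0.0933)
After 4 (thin lens f=54): x=956/75 (≈12.7467) theta=-289/2025 (≈-0.1427)
After 5 (propagate distance d=28): x=3544/405 (≈8.7506) theta=-289/2025 (≈-0.1427)
After 6 (thin lens f=40): x=3544/405 (≈8.7506) theta=-244/675 (≈-0.3615)
After 7 (propagate distance d=17): x=5276/2025 (≈2.6054) theta=-244/675 (≈-0.3615)
After 8 (thin lens f=55): x=5276/2025 (≈2.6054) theta=-45536/111375 (≈-0.4089)
After 9 (propagate distance d=42 (to screen)): x=-1622332/111375 (≈-14.5664) theta=-45536/111375 (≈-0.4089)
|theta_initial|=0.4000 |theta_final|=45536/111375 (≈0.4089) -> increased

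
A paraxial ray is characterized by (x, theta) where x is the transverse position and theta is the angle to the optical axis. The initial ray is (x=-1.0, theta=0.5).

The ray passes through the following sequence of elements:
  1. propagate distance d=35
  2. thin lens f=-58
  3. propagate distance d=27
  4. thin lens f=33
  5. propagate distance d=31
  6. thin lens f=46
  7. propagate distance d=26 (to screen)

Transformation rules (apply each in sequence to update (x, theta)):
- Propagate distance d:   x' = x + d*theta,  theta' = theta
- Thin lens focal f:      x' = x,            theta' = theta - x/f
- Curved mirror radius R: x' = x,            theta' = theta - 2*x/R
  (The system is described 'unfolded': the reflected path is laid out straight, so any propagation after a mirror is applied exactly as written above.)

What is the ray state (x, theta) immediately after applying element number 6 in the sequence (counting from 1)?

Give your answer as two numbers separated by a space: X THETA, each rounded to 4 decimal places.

Answer: 26.6027 -0.9357

Derivation:
Initial: x=-1.0000 theta=0.5000
After 1 (propagate distance d=35): x=16.5000 theta=0.5000
After 2 (thin lens f=-58): x=16.5000 theta=91/116 (≈0.7845)
After 3 (propagate distance d=27): x=4371/116 (≈37.6810) theta=91/116 (≈0.7845)
After 4 (thin lens f=33): x=4371/116 (≈37.6810) theta=-114/319 (≈-0.3574)
After 5 (propagate distance d=31): x=33945/1276 (≈26.6027) theta=-114/319 (≈-0.3574)
After 6 (thin lens f=46): x=33945/1276 (≈26.6027) theta=-54921/58696 (≈-0.9357)
Rounded to 4 decimal places: x = 26.6027, theta = -0.9357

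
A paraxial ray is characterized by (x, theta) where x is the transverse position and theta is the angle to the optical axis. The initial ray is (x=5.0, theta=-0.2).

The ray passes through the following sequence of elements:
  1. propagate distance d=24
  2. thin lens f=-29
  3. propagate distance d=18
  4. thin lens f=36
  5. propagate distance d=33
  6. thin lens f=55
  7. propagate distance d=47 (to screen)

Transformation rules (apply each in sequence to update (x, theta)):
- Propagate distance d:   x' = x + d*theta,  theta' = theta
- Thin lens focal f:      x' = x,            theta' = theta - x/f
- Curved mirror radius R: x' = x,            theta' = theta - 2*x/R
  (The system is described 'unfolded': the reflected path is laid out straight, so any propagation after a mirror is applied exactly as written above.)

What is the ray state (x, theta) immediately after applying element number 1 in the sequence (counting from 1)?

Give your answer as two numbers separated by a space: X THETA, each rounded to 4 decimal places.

Initial: x=5.0000 theta=-0.2000
After 1 (propagate distance d=24): x=0.2000 theta=-0.2000
Rounded to 4 decimal places: x = 0.2000, theta = -0.2000

Answer: 0.2000 -0.2000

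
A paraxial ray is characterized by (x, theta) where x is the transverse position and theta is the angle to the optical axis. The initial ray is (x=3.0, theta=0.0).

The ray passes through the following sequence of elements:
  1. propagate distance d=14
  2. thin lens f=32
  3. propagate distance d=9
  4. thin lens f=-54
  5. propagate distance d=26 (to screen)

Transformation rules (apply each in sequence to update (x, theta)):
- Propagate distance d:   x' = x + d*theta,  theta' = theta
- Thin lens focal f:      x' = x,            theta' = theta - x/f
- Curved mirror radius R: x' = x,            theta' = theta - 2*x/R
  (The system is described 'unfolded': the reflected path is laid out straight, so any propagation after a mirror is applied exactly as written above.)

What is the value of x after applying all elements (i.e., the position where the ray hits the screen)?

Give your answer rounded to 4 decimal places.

Initial: x=3.0000 theta=0.0000
After 1 (propagate distance d=14): x=3.0000 theta=0.0000
After 2 (thin lens f=32): x=3.0000 theta=-3/32 (≈-0.0938)
After 3 (propagate distance d=9): x=69/32 (≈2.1563) theta=-3/32 (≈-0.0938)
After 4 (thin lens f=-54): x=69/32 (≈2.1563) theta=-31/576 (≈-0.0538)
After 5 (propagate distance d=26 (to screen)): x=109/144 (≈0.7569) theta=-31/576 (≈-0.0538)
Rounded to 4 decimal places: x = 0.7569

Answer: 0.7569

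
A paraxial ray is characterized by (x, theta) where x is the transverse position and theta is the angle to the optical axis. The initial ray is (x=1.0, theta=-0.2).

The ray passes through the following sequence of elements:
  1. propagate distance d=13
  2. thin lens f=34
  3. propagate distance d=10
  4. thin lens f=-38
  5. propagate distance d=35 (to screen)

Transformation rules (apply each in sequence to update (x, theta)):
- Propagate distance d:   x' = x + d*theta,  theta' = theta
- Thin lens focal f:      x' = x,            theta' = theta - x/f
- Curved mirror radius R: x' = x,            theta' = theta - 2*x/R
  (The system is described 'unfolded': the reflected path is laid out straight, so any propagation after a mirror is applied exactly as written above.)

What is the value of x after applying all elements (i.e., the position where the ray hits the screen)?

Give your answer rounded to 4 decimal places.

Initial: x=1.0000 theta=-0.2000
After 1 (propagate distance d=13): x=-1.6000 theta=-0.2000
After 2 (thin lens f=34): x=-1.6000 theta=-13/85 (≈-0.1529)
After 3 (propagate distance d=10): x=-266/85 (≈-3.1294) theta=-13/85 (≈-0.1529)
After 4 (thin lens f=-38): x=-266/85 (≈-3.1294) theta=-4/17 (≈-0.2353)
After 5 (propagate distance d=35 (to screen)): x=-966/85 (≈-11.3647) theta=-4/17 (≈-0.2353)
Rounded to 4 decimal places: x = -11.3647

Answer: -11.3647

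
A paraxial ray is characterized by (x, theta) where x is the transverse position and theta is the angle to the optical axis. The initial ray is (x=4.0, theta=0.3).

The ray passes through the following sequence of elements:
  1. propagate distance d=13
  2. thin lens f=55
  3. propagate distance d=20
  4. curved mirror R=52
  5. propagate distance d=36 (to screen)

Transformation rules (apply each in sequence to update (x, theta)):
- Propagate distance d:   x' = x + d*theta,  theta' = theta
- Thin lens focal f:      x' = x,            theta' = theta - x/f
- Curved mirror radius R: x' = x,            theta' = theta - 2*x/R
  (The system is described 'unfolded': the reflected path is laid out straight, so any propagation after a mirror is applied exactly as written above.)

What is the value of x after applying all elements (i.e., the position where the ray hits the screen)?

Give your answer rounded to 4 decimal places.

Answer: 1.3878

Derivation:
Initial: x=4.0000 theta=0.3000
After 1 (propagate distance d=13): x=7.9000 theta=0.3000
After 2 (thin lens f=55): x=7.9000 theta=43/275 (≈0.1564)
After 3 (propagate distance d=20): x=1213/110 (≈11.0273) theta=43/275 (≈0.1564)
After 4 (curved mirror R=52): x=1213/110 (≈11.0273) theta=-3829/14300 (≈-0.2678)
After 5 (propagate distance d=36 (to screen)): x=9923/7150 (≈1.3878) theta=-3829/14300 (≈-0.2678)
Rounded to 4 decimal places: x = 1.3878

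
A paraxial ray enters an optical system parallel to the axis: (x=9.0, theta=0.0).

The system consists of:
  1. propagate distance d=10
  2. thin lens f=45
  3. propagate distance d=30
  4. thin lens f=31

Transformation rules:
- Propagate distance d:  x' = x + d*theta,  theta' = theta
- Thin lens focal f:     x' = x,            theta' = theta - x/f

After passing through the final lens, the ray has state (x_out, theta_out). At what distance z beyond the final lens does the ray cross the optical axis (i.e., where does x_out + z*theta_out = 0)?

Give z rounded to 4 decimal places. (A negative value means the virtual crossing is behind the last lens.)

Answer: 10.1087

Derivation:
Initial: x=9.0000 theta=0.0000
After 1 (propagate distance d=10): x=9.0000 theta=0.0000
After 2 (thin lens f=45): x=9.0000 theta=-0.2000
After 3 (propagate distance d=30): x=3.0000 theta=-0.2000
After 4 (thin lens f=31): x=3.0000 theta=-46/155 (≈-0.2968)
z_focus = -x_out/theta_out = -(3.0000)/(-46/155) = 465/46 ≈ 10.1087
Rounded to 4 decimal places: z = 10.1087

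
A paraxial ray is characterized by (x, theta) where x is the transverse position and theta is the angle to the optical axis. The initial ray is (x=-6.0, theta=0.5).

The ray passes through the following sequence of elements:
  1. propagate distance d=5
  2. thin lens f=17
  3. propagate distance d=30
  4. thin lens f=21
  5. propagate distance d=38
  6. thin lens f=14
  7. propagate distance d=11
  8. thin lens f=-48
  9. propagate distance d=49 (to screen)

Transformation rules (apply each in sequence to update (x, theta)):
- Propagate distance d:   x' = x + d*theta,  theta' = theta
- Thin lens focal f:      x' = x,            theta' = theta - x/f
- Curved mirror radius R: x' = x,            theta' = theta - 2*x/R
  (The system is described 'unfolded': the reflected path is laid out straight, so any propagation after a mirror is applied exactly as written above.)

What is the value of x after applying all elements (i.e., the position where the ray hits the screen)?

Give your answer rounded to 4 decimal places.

Answer: -48.0568

Derivation:
Initial: x=-6.0000 theta=0.5000
After 1 (propagate distance d=5): x=-3.5000 theta=0.5000
After 2 (thin lens f=17): x=-3.5000 theta=12/17 (≈0.7059)
After 3 (propagate distance d=30): x=601/34 (≈17.6765) theta=12/17 (≈0.7059)
After 4 (thin lens f=21): x=601/34 (≈17.6765) theta=-97/714 (≈-0.1359)
After 5 (propagate distance d=38): x=8935/714 (≈12.5140) theta=-97/714 (≈-0.1359)
After 6 (thin lens f=14): x=8935/714 (≈12.5140) theta=-3431/3332 (≈-1.0297)
After 7 (propagate distance d=11): x=11867/9996 (≈1.1872) theta=-3431/3332 (≈-1.0297)
After 8 (thin lens f=-48): x=11867/9996 (≈1.1872) theta=-482197/479808 (≈-1.0050)
After 9 (propagate distance d=49 (to screen)): x=-23058037/479808 (≈-48.0568) theta=-482197/479808 (≈-1.0050)
Rounded to 4 decimal places: x = -48.0568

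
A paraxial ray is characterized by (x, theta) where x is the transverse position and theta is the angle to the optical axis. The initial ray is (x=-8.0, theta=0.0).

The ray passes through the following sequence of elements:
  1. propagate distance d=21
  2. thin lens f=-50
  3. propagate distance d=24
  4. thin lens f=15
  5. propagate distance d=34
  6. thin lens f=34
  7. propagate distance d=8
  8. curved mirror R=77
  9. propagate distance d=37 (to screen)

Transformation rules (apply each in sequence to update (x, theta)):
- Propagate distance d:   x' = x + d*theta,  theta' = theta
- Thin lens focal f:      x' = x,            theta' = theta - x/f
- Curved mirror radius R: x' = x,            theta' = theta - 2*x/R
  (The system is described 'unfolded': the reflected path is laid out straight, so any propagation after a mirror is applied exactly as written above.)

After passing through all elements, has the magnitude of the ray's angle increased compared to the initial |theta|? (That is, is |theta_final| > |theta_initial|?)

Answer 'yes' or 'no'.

Initial: x=-8.0000 theta=0.0000
After 1 (propagate distance d=21): x=-8.0000 theta=0.0000
After 2 (thin lens f=-50): x=-8.0000 theta=-0.1600
After 3 (propagate distance d=24): x=-11.8400 theta=-0.1600
After 4 (thin lens f=15): x=-11.8400 theta=236/375 (≈0.6293)
After 5 (propagate distance d=34): x=3584/375 (≈9.5573) theta=236/375 (≈0.6293)
After 6 (thin lens f=34): x=3584/375 (≈9.5573) theta=148/425 (≈0.3482)
After 7 (propagate distance d=8): x=78688/6375 (≈12.3432) theta=148/425 (≈0.3482)
After 8 (curved mirror R=77): x=78688/6375 (≈12.3432) theta=13564/490875 (≈0.0276)
After 9 (propagate distance d=37 (to screen)): x=128644/9625 (≈13.3656) theta=13564/490875 (≈0.0276)
|theta_initial|=0.0000 |theta_final|=13564/490875 (≈0.0276) -> increased

Answer: yes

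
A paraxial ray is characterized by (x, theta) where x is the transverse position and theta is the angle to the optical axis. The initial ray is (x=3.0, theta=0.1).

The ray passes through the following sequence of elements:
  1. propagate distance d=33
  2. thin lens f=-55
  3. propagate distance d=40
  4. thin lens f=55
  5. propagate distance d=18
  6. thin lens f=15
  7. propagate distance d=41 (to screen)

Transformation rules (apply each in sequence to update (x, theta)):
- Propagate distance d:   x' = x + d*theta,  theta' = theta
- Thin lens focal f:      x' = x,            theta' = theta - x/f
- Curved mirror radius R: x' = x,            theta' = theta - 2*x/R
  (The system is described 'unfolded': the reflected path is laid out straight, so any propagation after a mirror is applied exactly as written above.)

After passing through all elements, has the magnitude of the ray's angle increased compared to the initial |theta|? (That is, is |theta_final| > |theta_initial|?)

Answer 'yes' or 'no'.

Initial: x=3.0000 theta=0.1000
After 1 (propagate distance d=33): x=6.3000 theta=0.1000
After 2 (thin lens f=-55): x=6.3000 theta=59/275 (≈0.2145)
After 3 (propagate distance d=40): x=1637/110 (≈14.8818) theta=59/275 (≈0.2145)
After 4 (thin lens f=55): x=1637/110 (≈14.8818) theta=-339/6050 (≈-0.0560)
After 5 (propagate distance d=18): x=83933/6050 (≈13.8732) theta=-339/6050 (≈-0.0560)
After 6 (thin lens f=15): x=83933/6050 (≈13.8732) theta=-44509/45375 (≈-0.9809)
After 7 (propagate distance d=41 (to screen)): x=-2390743/90750 (≈-26.3443) theta=-44509/45375 (≈-0.9809)
|theta_initial|=0.1000 |theta_final|=44509/45375 (≈0.9809) -> increased

Answer: yes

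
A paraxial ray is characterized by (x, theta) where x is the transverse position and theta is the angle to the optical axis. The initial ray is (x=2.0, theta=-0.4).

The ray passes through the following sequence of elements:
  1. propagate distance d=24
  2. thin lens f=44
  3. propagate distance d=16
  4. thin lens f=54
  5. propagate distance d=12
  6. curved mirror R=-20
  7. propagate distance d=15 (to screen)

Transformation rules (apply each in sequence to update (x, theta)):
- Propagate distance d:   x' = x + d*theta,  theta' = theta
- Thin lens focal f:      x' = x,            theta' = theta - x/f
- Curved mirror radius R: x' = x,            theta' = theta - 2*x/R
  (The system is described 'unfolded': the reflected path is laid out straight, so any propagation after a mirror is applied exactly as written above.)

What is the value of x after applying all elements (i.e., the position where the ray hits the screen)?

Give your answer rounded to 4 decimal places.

Initial: x=2.0000 theta=-0.4000
After 1 (propagate distance d=24): x=-7.6000 theta=-0.4000
After 2 (thin lens f=44): x=-7.6000 theta=-5/22 (≈-0.2273)
After 3 (propagate distance d=16): x=-618/55 (≈-11.2364) theta=-5/22 (≈-0.2273)
After 4 (thin lens f=54): x=-618/55 (≈-11.2364) theta=-19/990 (≈-0.0192)
After 5 (propagate distance d=12): x=-172/15 (≈-11.4667) theta=-19/990 (≈-0.0192)
After 6 (curved mirror R=-20): x=-172/15 (≈-11.4667) theta=-5771/4950 (≈-1.1659)
After 7 (propagate distance d=15 (to screen)): x=-637/22 (≈-28.9545) theta=-5771/4950 (≈-1.1659)
Rounded to 4 decimal places: x = -28.9545

Answer: -28.9545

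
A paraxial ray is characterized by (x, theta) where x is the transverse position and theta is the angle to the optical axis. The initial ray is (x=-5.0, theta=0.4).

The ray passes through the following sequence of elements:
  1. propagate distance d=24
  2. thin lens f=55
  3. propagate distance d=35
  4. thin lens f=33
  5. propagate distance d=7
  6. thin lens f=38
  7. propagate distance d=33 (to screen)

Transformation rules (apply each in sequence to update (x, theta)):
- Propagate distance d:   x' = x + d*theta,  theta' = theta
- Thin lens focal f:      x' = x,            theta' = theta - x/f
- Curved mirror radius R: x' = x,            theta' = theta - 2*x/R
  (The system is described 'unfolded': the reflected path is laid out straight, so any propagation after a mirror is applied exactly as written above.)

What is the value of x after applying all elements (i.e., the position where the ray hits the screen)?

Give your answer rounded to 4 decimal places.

Answer: -3.3166

Derivation:
Initial: x=-5.0000 theta=0.4000
After 1 (propagate distance d=24): x=4.6000 theta=0.4000
After 2 (thin lens f=55): x=4.6000 theta=87/275 (≈0.3164)
After 3 (propagate distance d=35): x=862/55 (≈15.6727) theta=87/275 (≈0.3164)
After 4 (thin lens f=33): x=862/55 (≈15.6727) theta=-1439/9075 (≈-0.1586)
After 5 (propagate distance d=7): x=132157/9075 (≈14.5628) theta=-1439/9075 (≈-0.1586)
After 6 (thin lens f=38): x=132157/9075 (≈14.5628) theta=-186839/344850 (≈-0.5418)
After 7 (propagate distance d=33 (to screen)): x=-1143721/344850 (≈-3.3166) theta=-186839/344850 (≈-0.5418)
Rounded to 4 decimal places: x = -3.3166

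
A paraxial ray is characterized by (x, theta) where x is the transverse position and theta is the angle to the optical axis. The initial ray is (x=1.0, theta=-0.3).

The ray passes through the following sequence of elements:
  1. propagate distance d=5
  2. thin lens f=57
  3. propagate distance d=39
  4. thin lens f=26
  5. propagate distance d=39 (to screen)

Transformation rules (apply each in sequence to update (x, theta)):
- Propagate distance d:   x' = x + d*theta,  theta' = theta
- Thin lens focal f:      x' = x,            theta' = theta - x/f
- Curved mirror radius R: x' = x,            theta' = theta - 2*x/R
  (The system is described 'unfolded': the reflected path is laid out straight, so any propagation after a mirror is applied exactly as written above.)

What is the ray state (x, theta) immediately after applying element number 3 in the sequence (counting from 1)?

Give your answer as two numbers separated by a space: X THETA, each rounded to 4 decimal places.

Initial: x=1.0000 theta=-0.3000
After 1 (propagate distance d=5): x=-0.5000 theta=-0.3000
After 2 (thin lens f=57): x=-0.5000 theta=-83/285 (≈-0.2912)
After 3 (propagate distance d=39): x=-2253/190 (≈-11.8579) theta=-83/285 (≈-0.2912)
Rounded to 4 decimal places: x = -11.8579, theta = -0.2912

Answer: -11.8579 -0.2912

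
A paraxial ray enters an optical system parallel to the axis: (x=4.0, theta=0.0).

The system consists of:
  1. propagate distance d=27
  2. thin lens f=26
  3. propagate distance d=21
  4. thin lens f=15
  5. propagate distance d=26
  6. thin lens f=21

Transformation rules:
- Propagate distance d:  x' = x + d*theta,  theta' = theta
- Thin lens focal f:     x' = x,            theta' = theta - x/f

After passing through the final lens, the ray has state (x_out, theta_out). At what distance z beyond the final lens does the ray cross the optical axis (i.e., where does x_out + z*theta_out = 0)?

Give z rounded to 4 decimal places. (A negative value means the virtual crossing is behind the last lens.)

Answer: 373.8000

Derivation:
Initial: x=4.0000 theta=0.0000
After 1 (propagate distance d=27): x=4.0000 theta=0.0000
After 2 (thin lens f=26): x=4.0000 theta=-2/13 (≈-0.1538)
After 3 (propagate distance d=21): x=10/13 (≈0.7692) theta=-2/13 (≈-0.1538)
After 4 (thin lens f=15): x=10/13 (≈0.7692) theta=-8/39 (≈-0.2051)
After 5 (propagate distance d=26): x=-178/39 (≈-4.5641) theta=-8/39 (≈-0.2051)
After 6 (thin lens f=21): x=-178/39 (≈-4.5641) theta=10/819 (≈0.0122)
z_focus = -x_out/theta_out = -(-178/39)/(10/819) = 373.8000
Rounded to 4 decimal places: z = 373.8000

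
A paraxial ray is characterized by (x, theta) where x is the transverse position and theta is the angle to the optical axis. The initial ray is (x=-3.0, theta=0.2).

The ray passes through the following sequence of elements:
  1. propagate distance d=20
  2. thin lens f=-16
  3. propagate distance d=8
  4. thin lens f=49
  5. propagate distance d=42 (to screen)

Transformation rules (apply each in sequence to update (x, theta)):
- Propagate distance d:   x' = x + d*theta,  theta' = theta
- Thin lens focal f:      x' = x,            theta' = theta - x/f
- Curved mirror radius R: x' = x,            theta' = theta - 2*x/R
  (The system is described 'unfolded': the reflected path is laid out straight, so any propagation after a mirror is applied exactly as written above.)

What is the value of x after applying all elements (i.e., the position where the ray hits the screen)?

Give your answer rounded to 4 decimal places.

Answer: 11.4679

Derivation:
Initial: x=-3.0000 theta=0.2000
After 1 (propagate distance d=20): x=1.0000 theta=0.2000
After 2 (thin lens f=-16): x=1.0000 theta=0.2625
After 3 (propagate distance d=8): x=3.1000 theta=0.2625
After 4 (thin lens f=49): x=3.1000 theta=781/3920 (≈0.1992)
After 5 (propagate distance d=42 (to screen)): x=3211/280 (≈11.4679) theta=781/3920 (≈0.1992)
Rounded to 4 decimal places: x = 11.4679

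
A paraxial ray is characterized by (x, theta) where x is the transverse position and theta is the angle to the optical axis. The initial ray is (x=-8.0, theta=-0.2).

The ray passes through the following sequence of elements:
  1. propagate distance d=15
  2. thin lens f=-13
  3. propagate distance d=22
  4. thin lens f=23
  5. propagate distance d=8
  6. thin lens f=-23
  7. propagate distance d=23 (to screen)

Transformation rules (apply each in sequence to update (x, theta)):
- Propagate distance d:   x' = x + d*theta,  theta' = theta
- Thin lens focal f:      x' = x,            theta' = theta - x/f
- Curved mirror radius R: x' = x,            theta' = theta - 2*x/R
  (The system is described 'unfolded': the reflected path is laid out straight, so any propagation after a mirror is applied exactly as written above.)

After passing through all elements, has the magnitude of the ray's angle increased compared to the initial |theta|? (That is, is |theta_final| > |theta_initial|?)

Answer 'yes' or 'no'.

Answer: yes

Derivation:
Initial: x=-8.0000 theta=-0.2000
After 1 (propagate distance d=15): x=-11.0000 theta=-0.2000
After 2 (thin lens f=-13): x=-11.0000 theta=-68/65 (≈-1.0462)
After 3 (propagate distance d=22): x=-2211/65 (≈-34.0154) theta=-68/65 (≈-1.0462)
After 4 (thin lens f=23): x=-2211/65 (≈-34.0154) theta=647/1495 (≈0.4328)
After 5 (propagate distance d=8): x=-45677/1495 (≈-30.5532) theta=647/1495 (≈0.4328)
After 6 (thin lens f=-23): x=-45677/1495 (≈-30.5532) theta=-30796/34385 (≈-0.8956)
After 7 (propagate distance d=23 (to screen)): x=-76473/1495 (≈-51.1525) theta=-30796/34385 (≈-0.8956)
|theta_initial|=0.2000 |theta_final|=30796/34385 (≈0.8956) -> increased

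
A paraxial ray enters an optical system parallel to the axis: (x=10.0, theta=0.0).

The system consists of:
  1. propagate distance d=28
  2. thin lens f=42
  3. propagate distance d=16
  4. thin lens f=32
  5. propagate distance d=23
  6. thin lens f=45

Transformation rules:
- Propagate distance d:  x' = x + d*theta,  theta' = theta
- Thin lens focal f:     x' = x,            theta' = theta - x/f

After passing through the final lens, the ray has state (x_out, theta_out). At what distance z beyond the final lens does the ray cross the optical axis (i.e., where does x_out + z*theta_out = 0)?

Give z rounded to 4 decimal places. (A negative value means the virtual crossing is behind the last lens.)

Answer: -10.7163

Derivation:
Initial: x=10.0000 theta=0.0000
After 1 (propagate distance d=28): x=10.0000 theta=0.0000
After 2 (thin lens f=42): x=10.0000 theta=-5/21 (≈-0.2381)
After 3 (propagate distance d=16): x=130/21 (≈6.1905) theta=-5/21 (≈-0.2381)
After 4 (thin lens f=32): x=130/21 (≈6.1905) theta=-145/336 (≈-0.4315)
After 5 (propagate distance d=23): x=-1255/336 (≈-3.7351) theta=-145/336 (≈-0.4315)
After 6 (thin lens f=45): x=-1255/336 (≈-3.7351) theta=-527/1512 (≈-0.3485)
z_focus = -x_out/theta_out = -(-1255/336)/(-527/1512) = -11295/1054 ≈ -10.7163
Rounded to 4 decimal places: z = -10.7163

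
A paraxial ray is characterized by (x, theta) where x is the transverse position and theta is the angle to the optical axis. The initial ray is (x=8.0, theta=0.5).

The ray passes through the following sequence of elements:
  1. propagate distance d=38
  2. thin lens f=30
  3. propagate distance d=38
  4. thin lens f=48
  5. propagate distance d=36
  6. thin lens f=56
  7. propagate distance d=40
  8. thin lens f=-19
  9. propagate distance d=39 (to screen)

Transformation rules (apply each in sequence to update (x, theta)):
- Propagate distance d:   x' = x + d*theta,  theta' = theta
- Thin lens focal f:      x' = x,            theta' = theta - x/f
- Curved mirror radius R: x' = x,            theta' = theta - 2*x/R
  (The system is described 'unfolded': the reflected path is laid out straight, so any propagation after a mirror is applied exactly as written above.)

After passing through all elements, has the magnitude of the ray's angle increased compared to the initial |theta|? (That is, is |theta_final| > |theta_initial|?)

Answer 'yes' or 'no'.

Initial: x=8.0000 theta=0.5000
After 1 (propagate distance d=38): x=27.0000 theta=0.5000
After 2 (thin lens f=30): x=27.0000 theta=-0.4000
After 3 (propagate distance d=38): x=11.8000 theta=-0.4000
After 4 (thin lens f=48): x=11.8000 theta=-31/48 (≈-0.6458)
After 5 (propagate distance d=36): x=-11.4500 theta=-31/48 (≈-0.6458)
After 6 (thin lens f=56): x=-11.4500 theta=-1483/3360 (≈-0.4414)
After 7 (propagate distance d=40): x=-3056/105 (≈-29.1048) theta=-1483/3360 (≈-0.4414)
After 8 (thin lens f=-19): x=-3056/105 (≈-29.1048) theta=-125969/63840 (≈-1.9732)
After 9 (propagate distance d=39 (to screen)): x=-6770839/63840 (≈-106.0595) theta=-125969/63840 (≈-1.9732)
|theta_initial|=0.5000 |theta_final|=125969/63840 (≈1.9732) -> increased

Answer: yes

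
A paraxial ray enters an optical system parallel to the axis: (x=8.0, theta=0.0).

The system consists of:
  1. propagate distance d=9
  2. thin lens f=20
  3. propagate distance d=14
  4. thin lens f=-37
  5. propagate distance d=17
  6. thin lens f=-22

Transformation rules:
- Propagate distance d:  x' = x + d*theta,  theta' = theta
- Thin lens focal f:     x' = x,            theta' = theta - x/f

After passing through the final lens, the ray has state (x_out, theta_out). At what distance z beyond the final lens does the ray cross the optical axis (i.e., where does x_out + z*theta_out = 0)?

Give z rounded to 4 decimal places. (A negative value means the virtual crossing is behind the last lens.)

Answer: -6.7984

Derivation:
Initial: x=8.0000 theta=0.0000
After 1 (propagate distance d=9): x=8.0000 theta=0.0000
After 2 (thin lens f=20): x=8.0000 theta=-0.4000
After 3 (propagate distance d=14): x=2.4000 theta=-0.4000
After 4 (thin lens f=-37): x=2.4000 theta=-62/185 (≈-0.3351)
After 5 (propagate distance d=17): x=-122/37 (≈-3.2973) theta=-62/185 (≈-0.3351)
After 6 (thin lens f=-22): x=-122/37 (≈-3.2973) theta=-987/2035 (≈-0.4850)
z_focus = -x_out/theta_out = -(-122/37)/(-987/2035) = -6710/987 ≈ -6.7984
Rounded to 4 decimal places: z = -6.7984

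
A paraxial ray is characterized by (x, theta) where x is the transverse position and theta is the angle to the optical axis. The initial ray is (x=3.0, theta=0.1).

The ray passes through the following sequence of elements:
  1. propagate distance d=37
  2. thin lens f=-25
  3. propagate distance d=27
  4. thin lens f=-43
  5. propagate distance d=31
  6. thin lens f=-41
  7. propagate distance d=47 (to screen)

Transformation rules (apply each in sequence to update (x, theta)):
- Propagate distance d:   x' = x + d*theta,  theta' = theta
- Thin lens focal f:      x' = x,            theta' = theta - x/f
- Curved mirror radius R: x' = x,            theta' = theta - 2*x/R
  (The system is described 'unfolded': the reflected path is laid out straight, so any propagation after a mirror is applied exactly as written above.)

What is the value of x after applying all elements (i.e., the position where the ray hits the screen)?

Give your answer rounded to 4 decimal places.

Initial: x=3.0000 theta=0.1000
After 1 (propagate distance d=37): x=6.7000 theta=0.1000
After 2 (thin lens f=-25): x=6.7000 theta=0.3680
After 3 (propagate distance d=27): x=16.6360 theta=0.3680
After 4 (thin lens f=-43): x=16.6360 theta=1623/2150 (≈0.7549)
After 5 (propagate distance d=31): x=215201/5375 (≈40.0374) theta=1623/2150 (≈0.7549)
After 6 (thin lens f=-41): x=215201/5375 (≈40.0374) theta=763117/440750 (≈1.7314)
After 7 (propagate distance d=47 (to screen)): x=53512981/440750 (≈121.4135) theta=763117/440750 (≈1.7314)
Rounded to 4 decimal places: x = 121.4135

Answer: 121.4135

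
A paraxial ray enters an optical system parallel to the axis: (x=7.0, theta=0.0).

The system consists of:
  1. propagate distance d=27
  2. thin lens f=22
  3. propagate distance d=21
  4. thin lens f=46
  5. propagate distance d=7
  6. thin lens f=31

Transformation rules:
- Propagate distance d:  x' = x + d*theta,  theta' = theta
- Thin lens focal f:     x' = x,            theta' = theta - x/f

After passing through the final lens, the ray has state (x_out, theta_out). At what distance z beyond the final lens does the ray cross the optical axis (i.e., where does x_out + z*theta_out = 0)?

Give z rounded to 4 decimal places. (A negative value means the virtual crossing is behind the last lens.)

Answer: -7.4727

Derivation:
Initial: x=7.0000 theta=0.0000
After 1 (propagate distance d=27): x=7.0000 theta=0.0000
After 2 (thin lens f=22): x=7.0000 theta=-7/22 (≈-0.3182)
After 3 (propagate distance d=21): x=7/22 (≈0.3182) theta=-7/22 (≈-0.3182)
After 4 (thin lens f=46): x=7/22 (≈0.3182) theta=-329/1012 (≈-0.3251)
After 5 (propagate distance d=7): x=-1981/1012 (≈-1.9575) theta=-329/1012 (≈-0.3251)
After 6 (thin lens f=31): x=-1981/1012 (≈-1.9575) theta=-4109/15686 (≈-0.2620)
z_focus = -x_out/theta_out = -(-1981/1012)/(-4109/15686) = -8773/1174 ≈ -7.4727
Rounded to 4 decimal places: z = -7.4727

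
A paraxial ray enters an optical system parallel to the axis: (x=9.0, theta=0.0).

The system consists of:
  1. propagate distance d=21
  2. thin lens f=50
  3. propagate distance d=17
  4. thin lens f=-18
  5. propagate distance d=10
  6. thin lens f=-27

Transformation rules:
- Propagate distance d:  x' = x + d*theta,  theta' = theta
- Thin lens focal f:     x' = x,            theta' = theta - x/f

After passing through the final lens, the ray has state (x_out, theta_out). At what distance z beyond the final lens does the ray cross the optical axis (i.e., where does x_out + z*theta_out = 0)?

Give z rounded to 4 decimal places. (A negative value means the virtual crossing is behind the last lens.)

Answer: -17.4830

Derivation:
Initial: x=9.0000 theta=0.0000
After 1 (propagate distance d=21): x=9.0000 theta=0.0000
After 2 (thin lens f=50): x=9.0000 theta=-0.1800
After 3 (propagate distance d=17): x=5.9400 theta=-0.1800
After 4 (thin lens f=-18): x=5.9400 theta=0.1500
After 5 (propagate distance d=10): x=7.4400 theta=0.1500
After 6 (thin lens f=-27): x=7.4400 theta=383/900 (≈0.4256)
z_focus = -x_out/theta_out = -(7.4400)/(383/900) = -6696/383 ≈ -17.4830
Rounded to 4 decimal places: z = -17.4830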